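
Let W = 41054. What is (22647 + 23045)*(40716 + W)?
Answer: 3736234840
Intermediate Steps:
(22647 + 23045)*(40716 + W) = (22647 + 23045)*(40716 + 41054) = 45692*81770 = 3736234840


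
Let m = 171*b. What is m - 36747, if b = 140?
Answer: -12807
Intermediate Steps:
m = 23940 (m = 171*140 = 23940)
m - 36747 = 23940 - 36747 = -12807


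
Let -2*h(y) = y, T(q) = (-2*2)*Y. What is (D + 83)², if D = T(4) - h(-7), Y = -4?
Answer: 36481/4 ≈ 9120.3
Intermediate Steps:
T(q) = 16 (T(q) = -2*2*(-4) = -4*(-4) = 16)
h(y) = -y/2
D = 25/2 (D = 16 - (-1)*(-7)/2 = 16 - 1*7/2 = 16 - 7/2 = 25/2 ≈ 12.500)
(D + 83)² = (25/2 + 83)² = (191/2)² = 36481/4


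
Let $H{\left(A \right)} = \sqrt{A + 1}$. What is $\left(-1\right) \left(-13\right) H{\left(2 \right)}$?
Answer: $13 \sqrt{3} \approx 22.517$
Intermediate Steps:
$H{\left(A \right)} = \sqrt{1 + A}$
$\left(-1\right) \left(-13\right) H{\left(2 \right)} = \left(-1\right) \left(-13\right) \sqrt{1 + 2} = 13 \sqrt{3}$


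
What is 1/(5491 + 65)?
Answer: 1/5556 ≈ 0.00017999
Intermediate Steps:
1/(5491 + 65) = 1/5556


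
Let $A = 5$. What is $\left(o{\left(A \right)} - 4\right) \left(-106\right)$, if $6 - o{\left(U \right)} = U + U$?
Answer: $848$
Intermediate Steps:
$o{\left(U \right)} = 6 - 2 U$ ($o{\left(U \right)} = 6 - \left(U + U\right) = 6 - 2 U$)
$\left(o{\left(A \right)} - 4\right) \left(-106\right) = \left(\left(6 - 10\right) - 4\right) \left(-106\right) = \left(-4 - 4\right) \left(-106\right) = \left(-8\right) \left(-106\right) = 848$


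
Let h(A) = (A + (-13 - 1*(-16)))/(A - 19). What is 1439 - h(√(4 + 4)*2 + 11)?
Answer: 2887/2 + 11*√2/4 ≈ 1447.4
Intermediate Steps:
h(A) = (3 + A)/(-19 + A) (h(A) = (A + (-13 + 16))/(-19 + A) = (A + 3)/(-19 + A) = (3 + A)/(-19 + A))
1439 - h(√(4 + 4)*2 + 11) = 1439 - (3 + (√(4 + 4)*2 + 11))/(-19 + (√(4 + 4)*2 + 11)) = 1439 - (3 + (√8*2 + 11))/(-19 + (√8*2 + 11)) = 1439 - (3 + ((2*√2)*2 + 11))/(-19 + ((2*√2)*2 + 11)) = 1439 - (3 + (4*√2 + 11))/(-19 + (4*√2 + 11)) = 1439 - (3 + (11 + 4*√2))/(-19 + (11 + 4*√2)) = 1439 - (14 + 4*√2)/(-8 + 4*√2)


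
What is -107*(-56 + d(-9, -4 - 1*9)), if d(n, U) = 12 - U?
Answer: 3317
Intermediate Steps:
-107*(-56 + d(-9, -4 - 1*9)) = -107*(-56 + (12 - (-4 - 1*9))) = -107*(-56 + (12 - (-4 - 9))) = -107*(-56 + (12 - 1*(-13))) = -107*(-56 + (12 + 13)) = -107*(-56 + 25) = -107*(-31) = 3317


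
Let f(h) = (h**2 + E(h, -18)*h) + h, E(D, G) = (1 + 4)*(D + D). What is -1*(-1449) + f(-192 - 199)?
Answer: 1682749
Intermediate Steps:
E(D, G) = 10*D (E(D, G) = 5*(2*D) = 10*D)
f(h) = h + 11*h**2 (f(h) = (h**2 + (10*h)*h) + h = (h**2 + 10*h**2) + h = 11*h**2 + h = h + 11*h**2)
-1*(-1449) + f(-192 - 199) = -1*(-1449) + (-192 - 199)*(1 + 11*(-192 - 199)) = 1449 - 391*(1 + 11*(-391)) = 1449 - 391*(1 - 4301) = 1449 - 391*(-4300) = 1449 + 1681300 = 1682749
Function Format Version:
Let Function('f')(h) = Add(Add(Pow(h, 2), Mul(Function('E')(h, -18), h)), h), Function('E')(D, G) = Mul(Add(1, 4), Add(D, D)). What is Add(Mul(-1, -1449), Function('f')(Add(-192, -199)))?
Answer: 1682749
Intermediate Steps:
Function('E')(D, G) = Mul(10, D) (Function('E')(D, G) = Mul(5, Mul(2, D)) = Mul(10, D))
Function('f')(h) = Add(h, Mul(11, Pow(h, 2))) (Function('f')(h) = Add(Add(Pow(h, 2), Mul(Mul(10, h), h)), h) = Add(Add(Pow(h, 2), Mul(10, Pow(h, 2))), h) = Add(Mul(11, Pow(h, 2)), h) = Add(h, Mul(11, Pow(h, 2))))
Add(Mul(-1, -1449), Function('f')(Add(-192, -199))) = Add(Mul(-1, -1449), Mul(Add(-192, -199), Add(1, Mul(11, Add(-192, -199))))) = Add(1449, Mul(-391, Add(1, Mul(11, -391)))) = Add(1449, Mul(-391, Add(1, -4301))) = Add(1449, Mul(-391, -4300)) = Add(1449, 1681300) = 1682749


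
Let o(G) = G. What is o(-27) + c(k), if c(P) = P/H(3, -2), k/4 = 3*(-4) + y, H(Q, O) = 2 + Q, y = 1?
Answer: -179/5 ≈ -35.800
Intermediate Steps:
k = -44 (k = 4*(3*(-4) + 1) = 4*(-12 + 1) = 4*(-11) = -44)
c(P) = P/5 (c(P) = P/(2 + 3) = P/5)
o(-27) + c(k) = -27 + (⅕)*(-44) = -27 - 44/5 = -179/5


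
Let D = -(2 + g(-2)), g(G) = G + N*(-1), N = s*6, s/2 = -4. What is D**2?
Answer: 2304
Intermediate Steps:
s = -8 (s = 2*(-4) = -8)
N = -48 (N = -8*6 = -48)
g(G) = 48 + G (g(G) = G - 48*(-1) = G + 48 = 48 + G)
D = -48 (D = -(2 + (48 - 2)) = -(2 + 46) = -1*48 = -48)
D**2 = (-48)**2 = 2304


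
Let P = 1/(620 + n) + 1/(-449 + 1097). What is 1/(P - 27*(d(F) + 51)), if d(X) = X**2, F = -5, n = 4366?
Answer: -179496/368325479 ≈ -0.00048733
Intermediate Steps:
P = 313/179496 (P = 1/(620 + 4366) + 1/(-449 + 1097) = 1/4986 + 1/648 = 313/179496 ≈ 0.0017438)
1/(P - 27*(d(F) + 51)) = 1/(313/179496 - 27*((-5)**2 + 51)) = 1/(313/179496 - 27*(25 + 51)) = 1/(313/179496 - 27*76) = 1/(313/179496 - 2052) = 1/(-368325479/179496) = -179496/368325479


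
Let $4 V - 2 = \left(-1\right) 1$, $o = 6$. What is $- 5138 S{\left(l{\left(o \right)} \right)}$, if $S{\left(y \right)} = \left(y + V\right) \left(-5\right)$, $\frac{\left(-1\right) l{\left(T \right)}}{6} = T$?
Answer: $- \frac{1836835}{2} \approx -9.1842 \cdot 10^{5}$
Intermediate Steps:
$V = \frac{1}{4}$ ($V = \frac{1}{2} + \frac{\left(-1\right) 1}{4} = \frac{1}{2} + \frac{1}{4} \left(-1\right) = \frac{1}{2} - \frac{1}{4} = \frac{1}{4} \approx 0.25$)
$l{\left(T \right)} = - 6 T$
$S{\left(y \right)} = - \frac{5}{4} - 5 y$ ($S{\left(y \right)} = \left(y + \frac{1}{4}\right) \left(-5\right) = \left(\frac{1}{4} + y\right) \left(-5\right) = - \frac{5}{4} - 5 y$)
$- 5138 S{\left(l{\left(o \right)} \right)} = - 5138 \left(- \frac{5}{4} - 5 \left(\left(-6\right) 6\right)\right) = - 5138 \left(- \frac{5}{4} - -180\right) = - 5138 \left(- \frac{5}{4} + 180\right) = \left(-5138\right) \frac{715}{4} = - \frac{1836835}{2}$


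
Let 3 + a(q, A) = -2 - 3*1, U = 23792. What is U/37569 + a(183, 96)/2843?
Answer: 67340104/106808667 ≈ 0.63047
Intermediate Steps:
a(q, A) = -8 (a(q, A) = -3 + (-2 - 3*1) = -3 + (-2 - 3) = -3 - 5 = -8)
U/37569 + a(183, 96)/2843 = 23792/37569 - 8/2843 = 67340104/106808667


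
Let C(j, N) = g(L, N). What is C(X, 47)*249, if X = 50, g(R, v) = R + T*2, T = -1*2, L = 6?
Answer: 498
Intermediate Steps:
T = -2
g(R, v) = -4 + R (g(R, v) = R - 2*2 = R - 4 = -4 + R)
C(j, N) = 2 (C(j, N) = -4 + 6 = 2)
C(X, 47)*249 = 2*249 = 498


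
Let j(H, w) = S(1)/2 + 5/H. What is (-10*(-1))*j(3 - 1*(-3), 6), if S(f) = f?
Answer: 40/3 ≈ 13.333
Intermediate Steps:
j(H, w) = ½ + 5/H (j(H, w) = 1/2 + 5/H = 1*(½) + 5/H = ½ + 5/H)
(-10*(-1))*j(3 - 1*(-3), 6) = (-10*(-1))*((10 + (3 - 1*(-3)))/(2*(3 - 1*(-3)))) = 10*((10 + (3 + 3))/(2*(3 + 3))) = 10*((½)*(10 + 6)/6) = 10*((½)*(⅙)*16) = 10*(4/3) = 40/3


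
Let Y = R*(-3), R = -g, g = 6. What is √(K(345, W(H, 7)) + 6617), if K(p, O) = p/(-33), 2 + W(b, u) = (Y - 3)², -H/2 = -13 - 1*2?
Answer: 4*√49962/11 ≈ 81.281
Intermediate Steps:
R = -6 (R = -1*6 = -6)
H = 30 (H = -2*(-13 - 1*2) = -2*(-13 - 2) = -2*(-15) = 30)
Y = 18 (Y = -6*(-3) = 18)
W(b, u) = 223 (W(b, u) = -2 + (18 - 3)² = -2 + 15² = -2 + 225 = 223)
K(p, O) = -p/33 (K(p, O) = p*(-1/33) = -p/33)
√(K(345, W(H, 7)) + 6617) = √(-1/33*345 + 6617) = √(-115/11 + 6617) = √(72672/11) = 4*√49962/11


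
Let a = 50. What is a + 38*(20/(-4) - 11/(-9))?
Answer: -842/9 ≈ -93.556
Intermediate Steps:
a + 38*(20/(-4) - 11/(-9)) = 50 + 38*(20/(-4) - 11/(-9)) = 50 + 38*(20*(-¼) - 11*(-⅑)) = 50 + 38*(-5 + 11/9) = 50 + 38*(-34/9) = 50 - 1292/9 = -842/9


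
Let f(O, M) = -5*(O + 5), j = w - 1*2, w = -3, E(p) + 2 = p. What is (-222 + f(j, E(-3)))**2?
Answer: 49284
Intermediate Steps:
E(p) = -2 + p
j = -5 (j = -3 - 1*2 = -3 - 2 = -5)
f(O, M) = -25 - 5*O (f(O, M) = -5*(5 + O) = -25 - 5*O)
(-222 + f(j, E(-3)))**2 = (-222 + (-25 - 5*(-5)))**2 = (-222 + (-25 + 25))**2 = (-222 + 0)**2 = (-222)**2 = 49284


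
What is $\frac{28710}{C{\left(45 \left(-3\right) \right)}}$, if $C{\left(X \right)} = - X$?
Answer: $\frac{638}{3} \approx 212.67$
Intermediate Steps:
$\frac{28710}{C{\left(45 \left(-3\right) \right)}} = \frac{28710}{\left(-1\right) 45 \left(-3\right)} = \frac{28710}{\left(-1\right) \left(-135\right)} = \frac{28710}{135} = 28710 \cdot \frac{1}{135} = \frac{638}{3}$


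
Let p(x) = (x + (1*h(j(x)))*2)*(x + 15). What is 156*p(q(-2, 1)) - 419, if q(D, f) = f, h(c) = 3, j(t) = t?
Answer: 17053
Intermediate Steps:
p(x) = (6 + x)*(15 + x) (p(x) = (x + (1*3)*2)*(x + 15) = (x + 3*2)*(15 + x) = (x + 6)*(15 + x) = (6 + x)*(15 + x))
156*p(q(-2, 1)) - 419 = 156*(90 + 1² + 21*1) - 419 = 156*(90 + 1 + 21) - 419 = 156*112 - 419 = 17472 - 419 = 17053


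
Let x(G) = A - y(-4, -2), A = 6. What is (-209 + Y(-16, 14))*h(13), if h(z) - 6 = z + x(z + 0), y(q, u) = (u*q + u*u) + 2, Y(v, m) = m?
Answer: -2145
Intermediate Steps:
y(q, u) = 2 + u² + q*u (y(q, u) = (q*u + u²) + 2 = (u² + q*u) + 2 = 2 + u² + q*u)
x(G) = -8 (x(G) = 6 - (2 + (-2)² - 4*(-2)) = 6 - (2 + 4 + 8) = 6 - 1*14 = 6 - 14 = -8)
h(z) = -2 + z (h(z) = 6 + (z - 8) = 6 + (-8 + z) = -2 + z)
(-209 + Y(-16, 14))*h(13) = (-209 + 14)*(-2 + 13) = -195*11 = -2145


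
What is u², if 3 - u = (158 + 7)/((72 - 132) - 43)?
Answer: 224676/10609 ≈ 21.178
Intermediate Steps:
u = 474/103 (u = 3 - (158 + 7)/((72 - 132) - 43) = 3 - 165/(-60 - 43) = 3 - 165/(-103) = 3 - 165*(-1)/103 = 3 - 1*(-165/103) = 3 + 165/103 = 474/103 ≈ 4.6019)
u² = (474/103)² = 224676/10609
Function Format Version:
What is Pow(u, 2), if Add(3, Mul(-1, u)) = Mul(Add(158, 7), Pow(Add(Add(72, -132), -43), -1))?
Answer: Rational(224676, 10609) ≈ 21.178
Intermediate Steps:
u = Rational(474, 103) (u = Add(3, Mul(-1, Mul(Add(158, 7), Pow(Add(Add(72, -132), -43), -1)))) = Add(3, Mul(-1, Mul(165, Pow(Add(-60, -43), -1)))) = Add(3, Mul(-1, Mul(165, Pow(-103, -1)))) = Add(3, Mul(-1, Mul(165, Rational(-1, 103)))) = Add(3, Mul(-1, Rational(-165, 103))) = Add(3, Rational(165, 103)) = Rational(474, 103) ≈ 4.6019)
Pow(u, 2) = Pow(Rational(474, 103), 2) = Rational(224676, 10609)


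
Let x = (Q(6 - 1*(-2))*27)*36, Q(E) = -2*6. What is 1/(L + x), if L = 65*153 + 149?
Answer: -1/1570 ≈ -0.00063694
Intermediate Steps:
Q(E) = -12
L = 10094 (L = 9945 + 149 = 10094)
x = -11664 (x = -12*27*36 = -324*36 = -11664)
1/(L + x) = 1/(10094 - 11664) = 1/(-1570) = -1/1570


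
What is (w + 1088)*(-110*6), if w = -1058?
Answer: -19800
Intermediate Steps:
(w + 1088)*(-110*6) = (-1058 + 1088)*(-110*6) = 30*(-660) = -19800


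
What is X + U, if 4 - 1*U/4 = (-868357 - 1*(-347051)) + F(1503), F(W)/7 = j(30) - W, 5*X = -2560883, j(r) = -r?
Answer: 8079937/5 ≈ 1.6160e+6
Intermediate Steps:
X = -2560883/5 (X = (⅕)*(-2560883) = -2560883/5 ≈ -5.1218e+5)
F(W) = -210 - 7*W (F(W) = 7*(-1*30 - W) = 7*(-30 - W) = -210 - 7*W)
U = 2128164 (U = 16 - 4*((-868357 - 1*(-347051)) + (-210 - 7*1503)) = 16 - 4*((-868357 + 347051) + (-210 - 10521)) = 16 - 4*(-521306 - 10731) = 16 - 4*(-532037) = 16 + 2128148 = 2128164)
X + U = -2560883/5 + 2128164 = 8079937/5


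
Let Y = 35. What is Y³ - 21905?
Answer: 20970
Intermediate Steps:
Y³ - 21905 = 35³ - 21905 = 42875 - 21905 = 20970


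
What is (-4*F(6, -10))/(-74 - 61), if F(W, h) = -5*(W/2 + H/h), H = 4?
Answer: -52/135 ≈ -0.38519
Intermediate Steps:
F(W, h) = -20/h - 5*W/2 (F(W, h) = -5*(W/2 + 4/h) = -20/h - 5*W/2)
(-4*F(6, -10))/(-74 - 61) = (-4*(-20/(-10) - 5/2*6))/(-74 - 61) = -4*(-20*(-⅒) - 15)/(-135) = -4*(2 - 15)*(-1/135) = -4*(-13)*(-1/135) = 52*(-1/135) = -52/135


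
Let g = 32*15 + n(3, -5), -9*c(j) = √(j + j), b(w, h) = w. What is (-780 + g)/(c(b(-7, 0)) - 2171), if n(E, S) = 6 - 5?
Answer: 52579449/381772535 - 2691*I*√14/381772535 ≈ 0.13772 - 2.6374e-5*I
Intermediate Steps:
n(E, S) = 1
c(j) = -√2*√j/9 (c(j) = -√(j + j)/9 = -√2*√j/9)
g = 481 (g = 32*15 + 1 = 480 + 1 = 481)
(-780 + g)/(c(b(-7, 0)) - 2171) = (-780 + 481)/(-√2*√(-7)/9 - 2171) = -299/(-√2*I*√7/9 - 2171) = -299/(-I*√14/9 - 2171) = -299/(-2171 - I*√14/9)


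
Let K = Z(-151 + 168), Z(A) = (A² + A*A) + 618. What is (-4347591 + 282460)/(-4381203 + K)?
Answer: 4065131/4380007 ≈ 0.92811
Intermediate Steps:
Z(A) = 618 + 2*A² (Z(A) = (A² + A²) + 618 = 2*A² + 618 = 618 + 2*A²)
K = 1196 (K = 618 + 2*(-151 + 168)² = 618 + 2*17² = 618 + 2*289 = 618 + 578 = 1196)
(-4347591 + 282460)/(-4381203 + K) = (-4347591 + 282460)/(-4381203 + 1196) = -4065131/(-4380007) = -4065131*(-1/4380007) = 4065131/4380007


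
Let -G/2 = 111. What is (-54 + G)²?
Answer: 76176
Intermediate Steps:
G = -222 (G = -2*111 = -222)
(-54 + G)² = (-54 - 222)² = (-276)² = 76176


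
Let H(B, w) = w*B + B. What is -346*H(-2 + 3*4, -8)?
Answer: 24220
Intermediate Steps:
H(B, w) = B + B*w (H(B, w) = B*w + B = B + B*w)
-346*H(-2 + 3*4, -8) = -346*(-2 + 3*4)*(1 - 8) = -346*(-2 + 12)*(-7) = -3460*(-7) = -346*(-70) = 24220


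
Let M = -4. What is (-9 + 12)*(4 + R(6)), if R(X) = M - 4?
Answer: -12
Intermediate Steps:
R(X) = -8 (R(X) = -4 - 4 = -8)
(-9 + 12)*(4 + R(6)) = (-9 + 12)*(4 - 8) = 3*(-4) = -12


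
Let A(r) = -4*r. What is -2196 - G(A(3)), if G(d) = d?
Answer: -2184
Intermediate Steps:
-2196 - G(A(3)) = -2196 - (-4)*3 = -2196 - 1*(-12) = -2196 + 12 = -2184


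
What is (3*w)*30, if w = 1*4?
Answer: 360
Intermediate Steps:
w = 4
(3*w)*30 = (3*4)*30 = 12*30 = 360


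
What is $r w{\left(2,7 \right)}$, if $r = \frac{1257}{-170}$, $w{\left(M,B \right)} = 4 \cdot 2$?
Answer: $- \frac{5028}{85} \approx -59.153$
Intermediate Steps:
$w{\left(M,B \right)} = 8$
$r = - \frac{1257}{170}$ ($r = 1257 \left(- \frac{1}{170}\right) = - \frac{1257}{170} \approx -7.3941$)
$r w{\left(2,7 \right)} = \left(- \frac{1257}{170}\right) 8 = - \frac{5028}{85}$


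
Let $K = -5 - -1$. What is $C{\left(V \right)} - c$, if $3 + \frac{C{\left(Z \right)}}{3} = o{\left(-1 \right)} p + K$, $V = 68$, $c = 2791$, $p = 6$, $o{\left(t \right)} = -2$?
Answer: $-2848$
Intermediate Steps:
$K = -4$ ($K = -5 + 1 = -4$)
$C{\left(Z \right)} = -57$ ($C{\left(Z \right)} = -9 + 3 \left(\left(-2\right) 6 - 4\right) = -9 + 3 \left(-12 - 4\right) = -9 + 3 \left(-16\right) = -9 - 48 = -57$)
$C{\left(V \right)} - c = -57 - 2791 = -2848$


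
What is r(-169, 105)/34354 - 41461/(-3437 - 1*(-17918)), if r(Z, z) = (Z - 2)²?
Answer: -1000912273/497480274 ≈ -2.0120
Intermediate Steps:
r(Z, z) = (-2 + Z)²
r(-169, 105)/34354 - 41461/(-3437 - 1*(-17918)) = (-2 - 169)²/34354 - 41461/(-3437 - 1*(-17918)) = (-171)²*(1/34354) - 41461/(-3437 + 17918) = 29241*(1/34354) - 41461/14481 = 29241/34354 - 41461*1/14481 = 29241/34354 - 41461/14481 = -1000912273/497480274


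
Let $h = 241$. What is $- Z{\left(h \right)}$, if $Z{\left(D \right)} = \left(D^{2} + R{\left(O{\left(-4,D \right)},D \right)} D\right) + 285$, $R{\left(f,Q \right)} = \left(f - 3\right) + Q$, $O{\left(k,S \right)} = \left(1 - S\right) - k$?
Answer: $-58848$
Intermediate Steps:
$O{\left(k,S \right)} = 1 - S - k$
$R{\left(f,Q \right)} = -3 + Q + f$ ($R{\left(f,Q \right)} = \left(-3 + f\right) + Q = -3 + Q + f$)
$Z{\left(D \right)} = 285 + D^{2} + 2 D$ ($Z{\left(D \right)} = \left(D^{2} + \left(-3 + D - \left(-5 + D\right)\right) D\right) + 285 = \left(D^{2} + 2 D\right) + 285 = 285 + D^{2} + 2 D$)
$- Z{\left(h \right)} = - (285 + 241^{2} + 2 \cdot 241) = - (285 + 58081 + 482) = \left(-1\right) 58848 = -58848$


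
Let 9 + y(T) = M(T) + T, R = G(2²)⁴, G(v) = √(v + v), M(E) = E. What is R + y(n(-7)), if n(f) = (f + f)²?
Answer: 447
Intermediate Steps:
G(v) = √2*√v (G(v) = √(2*v) = √2*√v)
n(f) = 4*f² (n(f) = (2*f)² = 4*f²)
R = 64 (R = (√2*√(2²))⁴ = (√2*√4)⁴ = (√2*2)⁴ = (2*√2)⁴ = 64)
y(T) = -9 + 2*T (y(T) = -9 + (T + T) = -9 + 2*T)
R + y(n(-7)) = 64 + (-9 + 2*(4*(-7)²)) = 64 + (-9 + 2*(4*49)) = 64 + (-9 + 2*196) = 64 + (-9 + 392) = 64 + 383 = 447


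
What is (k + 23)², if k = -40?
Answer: 289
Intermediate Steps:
(k + 23)² = (-40 + 23)² = (-17)² = 289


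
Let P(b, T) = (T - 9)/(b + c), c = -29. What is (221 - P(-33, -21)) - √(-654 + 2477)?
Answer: 6836/31 - √1823 ≈ 177.82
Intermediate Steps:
P(b, T) = (-9 + T)/(-29 + b) (P(b, T) = (T - 9)/(b - 29) = (-9 + T)/(-29 + b))
(221 - P(-33, -21)) - √(-654 + 2477) = (221 - (-9 - 21)/(-29 - 33)) - √(-654 + 2477) = (221 - (-30)/(-62)) - √1823 = (221 - (-1)*(-30)/62) - √1823 = (221 - 1*15/31) - √1823 = (221 - 15/31) - √1823 = 6836/31 - √1823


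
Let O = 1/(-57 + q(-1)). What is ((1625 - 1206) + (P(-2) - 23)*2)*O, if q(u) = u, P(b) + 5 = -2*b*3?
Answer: -387/58 ≈ -6.6724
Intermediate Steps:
P(b) = -5 - 6*b (P(b) = -5 - 2*b*3 = -5 - 6*b)
O = -1/58 (O = 1/(-57 - 1) = 1/(-58) = -1/58 ≈ -0.017241)
((1625 - 1206) + (P(-2) - 23)*2)*O = ((1625 - 1206) + ((-5 - 6*(-2)) - 23)*2)*(-1/58) = (419 + ((-5 + 12) - 23)*2)*(-1/58) = (419 + (7 - 23)*2)*(-1/58) = (419 - 16*2)*(-1/58) = (419 - 32)*(-1/58) = 387*(-1/58) = -387/58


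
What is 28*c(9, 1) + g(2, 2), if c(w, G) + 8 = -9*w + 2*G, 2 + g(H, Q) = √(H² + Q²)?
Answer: -2438 + 2*√2 ≈ -2435.2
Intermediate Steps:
g(H, Q) = -2 + √(H² + Q²)
c(w, G) = -8 - 9*w + 2*G (c(w, G) = -8 + (-9*w + 2*G) = -8 - 9*w + 2*G)
28*c(9, 1) + g(2, 2) = 28*(-8 - 9*9 + 2*1) + (-2 + √(2² + 2²)) = 28*(-8 - 81 + 2) + (-2 + √(4 + 4)) = 28*(-87) + (-2 + √8) = -2436 + (-2 + 2*√2) = -2438 + 2*√2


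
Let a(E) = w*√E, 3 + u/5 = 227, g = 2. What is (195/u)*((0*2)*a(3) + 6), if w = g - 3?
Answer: 117/112 ≈ 1.0446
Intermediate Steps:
u = 1120 (u = -15 + 5*227 = -15 + 1135 = 1120)
w = -1 (w = 2 - 3 = -1)
a(E) = -√E
(195/u)*((0*2)*a(3) + 6) = (195/1120)*((0*2)*(-√3) + 6) = (195*(1/1120))*(0*(-√3) + 6) = 39*(0 + 6)/224 = (39/224)*6 = 117/112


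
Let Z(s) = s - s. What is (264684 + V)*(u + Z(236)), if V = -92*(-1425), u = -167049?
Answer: -66115321416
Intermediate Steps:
V = 131100
Z(s) = 0
(264684 + V)*(u + Z(236)) = (264684 + 131100)*(-167049 + 0) = 395784*(-167049) = -66115321416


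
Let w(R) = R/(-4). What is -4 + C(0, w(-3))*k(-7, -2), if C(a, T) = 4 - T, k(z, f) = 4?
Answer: 9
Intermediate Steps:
w(R) = -R/4 (w(R) = R*(-¼) = -R/4)
-4 + C(0, w(-3))*k(-7, -2) = -4 + (4 - (-1)*(-3)/4)*4 = -4 + (4 - 1*¾)*4 = -4 + (4 - ¾)*4 = -4 + (13/4)*4 = -4 + 13 = 9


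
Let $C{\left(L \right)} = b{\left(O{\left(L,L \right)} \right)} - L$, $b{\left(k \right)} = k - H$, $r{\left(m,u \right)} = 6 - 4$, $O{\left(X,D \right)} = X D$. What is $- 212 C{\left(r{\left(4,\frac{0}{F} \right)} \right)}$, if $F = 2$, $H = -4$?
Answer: $-1272$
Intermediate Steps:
$O{\left(X,D \right)} = D X$
$r{\left(m,u \right)} = 2$ ($r{\left(m,u \right)} = 6 - 4 = 2$)
$b{\left(k \right)} = 4 + k$ ($b{\left(k \right)} = k - -4 = k + 4 = 4 + k$)
$C{\left(L \right)} = 4 + L^{2} - L$ ($C{\left(L \right)} = \left(4 + L L\right) - L = \left(4 + L^{2}\right) - L = 4 + L^{2} - L$)
$- 212 C{\left(r{\left(4,\frac{0}{F} \right)} \right)} = - 212 \left(4 + 2^{2} - 2\right) = - 212 \left(4 + 4 - 2\right) = \left(-212\right) 6 = -1272$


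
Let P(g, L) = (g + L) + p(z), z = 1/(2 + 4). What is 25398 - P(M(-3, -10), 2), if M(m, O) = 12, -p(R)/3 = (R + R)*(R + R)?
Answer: 76153/3 ≈ 25384.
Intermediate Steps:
z = ⅙ (z = 1/6 = ⅙ ≈ 0.16667)
p(R) = -12*R² (p(R) = -3*(R + R)*(R + R) = -3*2*R*2*R = -12*R²)
P(g, L) = -⅓ + L + g (P(g, L) = (g + L) - 12*(⅙)² = (L + g) - 12*1/36 = (L + g) - ⅓ = -⅓ + L + g)
25398 - P(M(-3, -10), 2) = 25398 - (-⅓ + 2 + 12) = 25398 - 1*41/3 = 25398 - 41/3 = 76153/3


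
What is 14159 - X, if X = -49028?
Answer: 63187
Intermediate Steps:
14159 - X = 14159 - 1*(-49028) = 14159 + 49028 = 63187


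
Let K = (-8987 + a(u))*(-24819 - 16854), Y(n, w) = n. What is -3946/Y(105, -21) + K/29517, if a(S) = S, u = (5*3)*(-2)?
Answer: 13112965741/1033095 ≈ 12693.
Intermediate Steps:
u = -30 (u = 15*(-2) = -30)
K = 375765441 (K = (-8987 - 30)*(-24819 - 16854) = -9017*(-41673) = 375765441)
-3946/Y(105, -21) + K/29517 = -3946/105 + 375765441/29517 = -3946*1/105 + 375765441*(1/29517) = -3946/105 + 125255147/9839 = 13112965741/1033095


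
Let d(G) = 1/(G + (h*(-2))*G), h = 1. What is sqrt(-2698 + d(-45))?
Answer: I*sqrt(607045)/15 ≈ 51.942*I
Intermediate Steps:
d(G) = -1/G (d(G) = 1/(G + (1*(-2))*G) = 1/(G - 2*G) = 1/(-G) = -1/G)
sqrt(-2698 + d(-45)) = sqrt(-2698 - 1/(-45)) = sqrt(-2698 - 1*(-1/45)) = sqrt(-2698 + 1/45) = sqrt(-121409/45) = I*sqrt(607045)/15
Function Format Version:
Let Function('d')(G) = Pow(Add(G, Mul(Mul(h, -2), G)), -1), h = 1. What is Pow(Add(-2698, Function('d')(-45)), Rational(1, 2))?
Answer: Mul(Rational(1, 15), I, Pow(607045, Rational(1, 2))) ≈ Mul(51.942, I)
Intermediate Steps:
Function('d')(G) = Mul(-1, Pow(G, -1)) (Function('d')(G) = Pow(Add(G, Mul(Mul(1, -2), G)), -1) = Pow(Add(G, Mul(-2, G)), -1) = Pow(Mul(-1, G), -1) = Mul(-1, Pow(G, -1)))
Pow(Add(-2698, Function('d')(-45)), Rational(1, 2)) = Pow(Add(-2698, Mul(-1, Pow(-45, -1))), Rational(1, 2)) = Pow(Add(-2698, Mul(-1, Rational(-1, 45))), Rational(1, 2)) = Pow(Add(-2698, Rational(1, 45)), Rational(1, 2)) = Pow(Rational(-121409, 45), Rational(1, 2)) = Mul(Rational(1, 15), I, Pow(607045, Rational(1, 2)))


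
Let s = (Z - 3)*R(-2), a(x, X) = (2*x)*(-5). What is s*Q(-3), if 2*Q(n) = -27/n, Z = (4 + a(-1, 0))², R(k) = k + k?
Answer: -3474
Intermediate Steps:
R(k) = 2*k
a(x, X) = -10*x
Z = 196 (Z = (4 - 10*(-1))² = (4 + 10)² = 14² = 196)
Q(n) = -27/(2*n) (Q(n) = (-27/n)/2 = -27/(2*n))
s = -772 (s = (196 - 3)*(2*(-2)) = 193*(-4) = -772)
s*Q(-3) = -(-10422)/(-3) = -(-10422)*(-1)/3 = -772*9/2 = -3474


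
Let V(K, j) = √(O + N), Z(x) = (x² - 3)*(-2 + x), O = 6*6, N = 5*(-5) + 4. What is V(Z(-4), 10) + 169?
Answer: 169 + √15 ≈ 172.87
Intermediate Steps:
N = -21 (N = -25 + 4 = -21)
O = 36
Z(x) = (-3 + x²)*(-2 + x)
V(K, j) = √15 (V(K, j) = √(36 - 21) = √15)
V(Z(-4), 10) + 169 = √15 + 169 = 169 + √15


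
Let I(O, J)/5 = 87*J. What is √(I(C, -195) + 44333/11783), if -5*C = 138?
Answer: I*√11776503348686/11783 ≈ 291.24*I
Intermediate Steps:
C = -138/5 (C = -⅕*138 = -138/5 ≈ -27.600)
I(O, J) = 435*J (I(O, J) = 5*(87*J) = 435*J)
√(I(C, -195) + 44333/11783) = √(435*(-195) + 44333/11783) = √(-84825 + 44333*(1/11783)) = √(-84825 + 44333/11783) = √(-999448642/11783) = I*√11776503348686/11783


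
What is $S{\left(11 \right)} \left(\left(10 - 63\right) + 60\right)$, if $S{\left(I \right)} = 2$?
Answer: $14$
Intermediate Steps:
$S{\left(11 \right)} \left(\left(10 - 63\right) + 60\right) = 2 \left(\left(10 - 63\right) + 60\right) = 2 \left(-53 + 60\right) = 2 \cdot 7 = 14$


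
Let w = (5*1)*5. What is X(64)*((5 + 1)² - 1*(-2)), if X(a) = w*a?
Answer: 60800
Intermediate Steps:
w = 25 (w = 5*5 = 25)
X(a) = 25*a
X(64)*((5 + 1)² - 1*(-2)) = (25*64)*((5 + 1)² - 1*(-2)) = 1600*(6² + 2) = 1600*(36 + 2) = 1600*38 = 60800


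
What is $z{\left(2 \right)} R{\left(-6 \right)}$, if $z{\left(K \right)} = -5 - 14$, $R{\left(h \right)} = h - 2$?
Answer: $152$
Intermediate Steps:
$R{\left(h \right)} = -2 + h$
$z{\left(K \right)} = -19$
$z{\left(2 \right)} R{\left(-6 \right)} = - 19 \left(-2 - 6\right) = \left(-19\right) \left(-8\right) = 152$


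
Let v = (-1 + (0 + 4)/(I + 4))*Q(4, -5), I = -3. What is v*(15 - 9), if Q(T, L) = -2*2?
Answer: -72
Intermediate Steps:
Q(T, L) = -4
v = -12 (v = (-1 + (0 + 4)/(-3 + 4))*(-4) = (-1 + 4/1)*(-4) = (-1 + 4*1)*(-4) = (-1 + 4)*(-4) = 3*(-4) = -12)
v*(15 - 9) = -12*(15 - 9) = -12*6 = -72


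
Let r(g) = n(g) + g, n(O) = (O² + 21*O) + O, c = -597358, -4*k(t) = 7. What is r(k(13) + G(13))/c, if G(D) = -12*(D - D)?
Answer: 595/9557728 ≈ 6.2253e-5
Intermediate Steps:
k(t) = -7/4 (k(t) = -¼*7 = -7/4)
G(D) = 0 (G(D) = -12*0 = 0)
n(O) = O² + 22*O
r(g) = g + g*(22 + g) (r(g) = g*(22 + g) + g = g + g*(22 + g))
r(k(13) + G(13))/c = ((-7/4 + 0)*(23 + (-7/4 + 0)))/(-597358) = -7*(23 - 7/4)/4*(-1/597358) = -7/4*85/4*(-1/597358) = -595/16*(-1/597358) = 595/9557728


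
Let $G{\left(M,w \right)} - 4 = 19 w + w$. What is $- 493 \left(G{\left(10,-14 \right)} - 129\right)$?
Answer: $199665$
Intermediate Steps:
$G{\left(M,w \right)} = 4 + 20 w$ ($G{\left(M,w \right)} = 4 + \left(19 w + w\right) = 4 + 20 w$)
$- 493 \left(G{\left(10,-14 \right)} - 129\right) = - 493 \left(\left(4 + 20 \left(-14\right)\right) - 129\right) = - 493 \left(\left(4 - 280\right) - 129\right) = - 493 \left(-276 - 129\right) = \left(-493\right) \left(-405\right) = 199665$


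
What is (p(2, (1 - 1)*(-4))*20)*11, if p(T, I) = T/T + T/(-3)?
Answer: 220/3 ≈ 73.333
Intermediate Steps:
p(T, I) = 1 - T/3 (p(T, I) = 1 + T*(-⅓) = 1 - T/3)
(p(2, (1 - 1)*(-4))*20)*11 = ((1 - ⅓*2)*20)*11 = ((1 - ⅔)*20)*11 = ((⅓)*20)*11 = (20/3)*11 = 220/3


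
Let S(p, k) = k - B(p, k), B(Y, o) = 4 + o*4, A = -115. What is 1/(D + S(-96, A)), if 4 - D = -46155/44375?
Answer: 8875/3071106 ≈ 0.0028898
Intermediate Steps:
D = 44731/8875 (D = 4 - (-46155)/44375 = 4 - 1*(-9231/8875) = 4 + 9231/8875 = 44731/8875 ≈ 5.0401)
B(Y, o) = 4 + 4*o
S(p, k) = -4 - 3*k (S(p, k) = k - (4 + 4*k) = k + (-4 - 4*k) = -4 - 3*k)
1/(D + S(-96, A)) = 1/(44731/8875 + (-4 - 3*(-115))) = 1/(44731/8875 + (-4 + 345)) = 1/(44731/8875 + 341) = 1/(3071106/8875) = 8875/3071106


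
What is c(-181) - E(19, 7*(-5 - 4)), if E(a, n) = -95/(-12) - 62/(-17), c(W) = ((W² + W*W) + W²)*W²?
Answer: 656849267693/204 ≈ 3.2198e+9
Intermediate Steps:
c(W) = 3*W⁴ (c(W) = ((W² + W²) + W²)*W² = (2*W² + W²)*W² = (3*W²)*W² = 3*W⁴)
E(a, n) = 2359/204 (E(a, n) = -95*(-1/12) - 62*(-1/17) = 95/12 + 62/17 = 2359/204)
c(-181) - E(19, 7*(-5 - 4)) = 3*(-181)⁴ - 1*2359/204 = 3*1073283121 - 2359/204 = 3219849363 - 2359/204 = 656849267693/204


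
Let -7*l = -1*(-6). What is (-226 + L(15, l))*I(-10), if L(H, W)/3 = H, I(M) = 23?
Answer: -4163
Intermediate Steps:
l = -6/7 (l = -(-1)*(-6)/7 = -⅐*6 = -6/7 ≈ -0.85714)
L(H, W) = 3*H
(-226 + L(15, l))*I(-10) = (-226 + 3*15)*23 = (-226 + 45)*23 = -181*23 = -4163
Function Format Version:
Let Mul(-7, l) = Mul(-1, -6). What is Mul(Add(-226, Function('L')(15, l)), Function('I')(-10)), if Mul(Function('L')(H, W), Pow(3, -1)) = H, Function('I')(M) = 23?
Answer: -4163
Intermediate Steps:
l = Rational(-6, 7) (l = Mul(Rational(-1, 7), Mul(-1, -6)) = Mul(Rational(-1, 7), 6) = Rational(-6, 7) ≈ -0.85714)
Function('L')(H, W) = Mul(3, H)
Mul(Add(-226, Function('L')(15, l)), Function('I')(-10)) = Mul(Add(-226, Mul(3, 15)), 23) = Mul(Add(-226, 45), 23) = Mul(-181, 23) = -4163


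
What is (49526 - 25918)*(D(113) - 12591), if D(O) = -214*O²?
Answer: -64807666456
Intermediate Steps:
(49526 - 25918)*(D(113) - 12591) = (49526 - 25918)*(-214*113² - 12591) = 23608*(-214*12769 - 12591) = 23608*(-2732566 - 12591) = 23608*(-2745157) = -64807666456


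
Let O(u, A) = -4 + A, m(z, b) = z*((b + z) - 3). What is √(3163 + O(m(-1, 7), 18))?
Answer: 3*√353 ≈ 56.365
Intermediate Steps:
m(z, b) = z*(-3 + b + z)
√(3163 + O(m(-1, 7), 18)) = √(3163 + (-4 + 18)) = √(3163 + 14) = √3177 = 3*√353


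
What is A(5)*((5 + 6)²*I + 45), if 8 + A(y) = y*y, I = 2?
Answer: 4879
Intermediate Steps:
A(y) = -8 + y² (A(y) = -8 + y*y = -8 + y²)
A(5)*((5 + 6)²*I + 45) = (-8 + 5²)*((5 + 6)²*2 + 45) = (-8 + 25)*(11²*2 + 45) = 17*(121*2 + 45) = 17*(242 + 45) = 17*287 = 4879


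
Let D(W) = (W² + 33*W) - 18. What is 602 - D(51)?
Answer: -3664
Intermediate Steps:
D(W) = -18 + W² + 33*W
602 - D(51) = 602 - (-18 + 51² + 33*51) = 602 - (-18 + 2601 + 1683) = 602 - 1*4266 = 602 - 4266 = -3664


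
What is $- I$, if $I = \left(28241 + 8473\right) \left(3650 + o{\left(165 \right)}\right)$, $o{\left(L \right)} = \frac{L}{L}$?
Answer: $-134042814$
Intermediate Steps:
$o{\left(L \right)} = 1$
$I = 134042814$ ($I = \left(28241 + 8473\right) \left(3650 + 1\right) = 36714 \cdot 3651 = 134042814$)
$- I = \left(-1\right) 134042814 = -134042814$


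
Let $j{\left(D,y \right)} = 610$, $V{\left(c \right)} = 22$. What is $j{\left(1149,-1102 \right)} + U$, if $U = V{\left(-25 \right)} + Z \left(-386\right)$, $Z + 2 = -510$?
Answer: $198264$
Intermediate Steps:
$Z = -512$ ($Z = -2 - 510 = -512$)
$U = 197654$ ($U = 22 - -197632 = 22 + 197632 = 197654$)
$j{\left(1149,-1102 \right)} + U = 610 + 197654 = 198264$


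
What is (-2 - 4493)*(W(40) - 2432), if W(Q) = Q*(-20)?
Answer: 14527840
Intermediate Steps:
W(Q) = -20*Q
(-2 - 4493)*(W(40) - 2432) = (-2 - 4493)*(-20*40 - 2432) = -4495*(-800 - 2432) = -4495*(-3232) = 14527840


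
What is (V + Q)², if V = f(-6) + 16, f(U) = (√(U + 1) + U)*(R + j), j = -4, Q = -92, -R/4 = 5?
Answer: 1744 - 3264*I*√5 ≈ 1744.0 - 7298.5*I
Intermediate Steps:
R = -20 (R = -4*5 = -20)
f(U) = -24*U - 24*√(1 + U) (f(U) = (√(U + 1) + U)*(-20 - 4) = (√(1 + U) + U)*(-24) = (U + √(1 + U))*(-24) = -24*U - 24*√(1 + U))
V = 160 - 24*I*√5 (V = (-24*(-6) - 24*√(1 - 6)) + 16 = (144 - 24*I*√5) + 16 = 160 - 24*I*√5 ≈ 160.0 - 53.666*I)
(V + Q)² = ((160 - 24*I*√5) - 92)² = (68 - 24*I*√5)²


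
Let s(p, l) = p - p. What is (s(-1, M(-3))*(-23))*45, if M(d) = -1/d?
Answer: 0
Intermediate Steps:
s(p, l) = 0
(s(-1, M(-3))*(-23))*45 = (0*(-23))*45 = 0*45 = 0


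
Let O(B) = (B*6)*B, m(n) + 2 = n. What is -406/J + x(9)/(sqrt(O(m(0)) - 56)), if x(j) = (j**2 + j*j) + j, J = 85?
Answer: -406/85 - 171*I*sqrt(2)/8 ≈ -4.7765 - 30.229*I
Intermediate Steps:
m(n) = -2 + n
x(j) = j + 2*j**2 (x(j) = (j**2 + j**2) + j = 2*j**2 + j = j + 2*j**2)
O(B) = 6*B**2 (O(B) = (6*B)*B = 6*B**2)
-406/J + x(9)/(sqrt(O(m(0)) - 56)) = -406/85 + (9*(1 + 2*9))/(sqrt(6*(-2 + 0)**2 - 56)) = -406*1/85 + (9*(1 + 18))/(sqrt(6*(-2)**2 - 56)) = -406/85 + (9*19)/(sqrt(6*4 - 56)) = -406/85 + 171/(sqrt(24 - 56)) = -406/85 + 171/(sqrt(-32)) = -406/85 + 171/((4*I*sqrt(2))) = -406/85 + 171*(-I*sqrt(2)/8) = -406/85 - 171*I*sqrt(2)/8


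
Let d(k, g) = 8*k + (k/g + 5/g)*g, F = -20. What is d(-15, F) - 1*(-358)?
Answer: 228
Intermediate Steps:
d(k, g) = 8*k + g*(5/g + k/g) (d(k, g) = 8*k + (5/g + k/g)*g = 8*k + g*(5/g + k/g))
d(-15, F) - 1*(-358) = (5 + 9*(-15)) - 1*(-358) = (5 - 135) + 358 = -130 + 358 = 228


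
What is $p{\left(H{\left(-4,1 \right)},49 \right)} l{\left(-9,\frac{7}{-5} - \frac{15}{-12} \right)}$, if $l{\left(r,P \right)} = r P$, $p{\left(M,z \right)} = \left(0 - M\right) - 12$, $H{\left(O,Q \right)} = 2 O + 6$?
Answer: $- \frac{27}{2} \approx -13.5$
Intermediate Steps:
$H{\left(O,Q \right)} = 6 + 2 O$
$p{\left(M,z \right)} = -12 - M$ ($p{\left(M,z \right)} = - M - 12 = -12 - M$)
$l{\left(r,P \right)} = P r$
$p{\left(H{\left(-4,1 \right)},49 \right)} l{\left(-9,\frac{7}{-5} - \frac{15}{-12} \right)} = \left(-12 - \left(6 + 2 \left(-4\right)\right)\right) \left(\frac{7}{-5} - \frac{15}{-12}\right) \left(-9\right) = \left(-12 - \left(6 - 8\right)\right) \left(7 \left(- \frac{1}{5}\right) - - \frac{5}{4}\right) \left(-9\right) = \left(-12 - -2\right) \left(- \frac{7}{5} + \frac{5}{4}\right) \left(-9\right) = \left(-12 + 2\right) \left(\left(- \frac{3}{20}\right) \left(-9\right)\right) = \left(-10\right) \frac{27}{20} = - \frac{27}{2}$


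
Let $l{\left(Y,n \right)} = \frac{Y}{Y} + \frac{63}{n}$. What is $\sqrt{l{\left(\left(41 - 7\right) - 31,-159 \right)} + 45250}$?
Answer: $\frac{\sqrt{127108946}}{53} \approx 212.72$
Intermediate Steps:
$l{\left(Y,n \right)} = 1 + \frac{63}{n}$
$\sqrt{l{\left(\left(41 - 7\right) - 31,-159 \right)} + 45250} = \sqrt{\frac{63 - 159}{-159} + 45250} = \sqrt{\left(- \frac{1}{159}\right) \left(-96\right) + 45250} = \sqrt{\frac{32}{53} + 45250} = \sqrt{\frac{2398282}{53}} = \frac{\sqrt{127108946}}{53}$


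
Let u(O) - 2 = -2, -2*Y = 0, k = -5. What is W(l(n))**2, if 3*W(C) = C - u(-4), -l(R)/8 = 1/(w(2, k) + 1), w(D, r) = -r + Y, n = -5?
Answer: 16/81 ≈ 0.19753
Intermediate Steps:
Y = 0 (Y = -1/2*0 = 0)
u(O) = 0 (u(O) = 2 - 2 = 0)
w(D, r) = -r (w(D, r) = -r + 0 = -r)
l(R) = -4/3 (l(R) = -8/(-1*(-5) + 1) = -8/(5 + 1) = -8/6 = -8*1/6 = -4/3)
W(C) = C/3 (W(C) = (C - 1*0)/3 = (C + 0)/3 = C/3)
W(l(n))**2 = ((1/3)*(-4/3))**2 = (-4/9)**2 = 16/81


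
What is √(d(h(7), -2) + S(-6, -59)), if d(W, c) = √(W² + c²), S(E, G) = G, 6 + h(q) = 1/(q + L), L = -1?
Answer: I*√1902/6 ≈ 7.2687*I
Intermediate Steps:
h(q) = -6 + 1/(-1 + q) (h(q) = -6 + 1/(q - 1) = -6 + 1/(-1 + q))
√(d(h(7), -2) + S(-6, -59)) = √(√(((7 - 6*7)/(-1 + 7))² + (-2)²) - 59) = √(√(((7 - 42)/6)² + 4) - 59) = √(√(((⅙)*(-35))² + 4) - 59) = √(√((-35/6)² + 4) - 59) = √(√(1225/36 + 4) - 59) = √(√(1369/36) - 59) = √(37/6 - 59) = √(-317/6) = I*√1902/6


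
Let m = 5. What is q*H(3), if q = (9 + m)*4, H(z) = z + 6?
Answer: 504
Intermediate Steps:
H(z) = 6 + z
q = 56 (q = (9 + 5)*4 = 14*4 = 56)
q*H(3) = 56*(6 + 3) = 56*9 = 504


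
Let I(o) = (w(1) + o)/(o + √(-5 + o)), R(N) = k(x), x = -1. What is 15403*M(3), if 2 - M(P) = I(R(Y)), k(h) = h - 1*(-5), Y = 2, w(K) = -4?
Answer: 30806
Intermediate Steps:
k(h) = 5 + h (k(h) = h + 5 = 5 + h)
R(N) = 4 (R(N) = 5 - 1 = 4)
I(o) = (-4 + o)/(o + √(-5 + o))
M(P) = 2 (M(P) = 2 - (-4 + 4)/(4 + √(-5 + 4)) = 2 - 0/(4 + √(-1)) = 2 - 0/(4 + I) = 2 - (4 - I)/17*0 = 2 - 1*0 = 2 + 0 = 2)
15403*M(3) = 15403*2 = 30806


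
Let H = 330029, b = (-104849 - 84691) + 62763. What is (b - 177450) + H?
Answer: 25802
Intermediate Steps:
b = -126777 (b = -189540 + 62763 = -126777)
(b - 177450) + H = (-126777 - 177450) + 330029 = -304227 + 330029 = 25802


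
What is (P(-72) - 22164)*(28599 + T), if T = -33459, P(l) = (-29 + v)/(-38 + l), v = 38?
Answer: 1184891814/11 ≈ 1.0772e+8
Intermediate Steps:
P(l) = 9/(-38 + l) (P(l) = (-29 + 38)/(-38 + l) = 9/(-38 + l))
(P(-72) - 22164)*(28599 + T) = (9/(-38 - 72) - 22164)*(28599 - 33459) = (9/(-110) - 22164)*(-4860) = (9*(-1/110) - 22164)*(-4860) = (-9/110 - 22164)*(-4860) = -2438049/110*(-4860) = 1184891814/11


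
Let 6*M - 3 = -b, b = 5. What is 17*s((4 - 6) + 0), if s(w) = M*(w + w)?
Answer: 68/3 ≈ 22.667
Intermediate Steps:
M = -⅓ (M = ½ + (-1*5)/6 = ½ + (⅙)*(-5) = ½ - ⅚ = -⅓ ≈ -0.33333)
s(w) = -2*w/3 (s(w) = -(w + w)/3 = -2*w/3)
17*s((4 - 6) + 0) = 17*(-2*((4 - 6) + 0)/3) = 17*(-2*(-2 + 0)/3) = 17*(-⅔*(-2)) = 17*(4/3) = 68/3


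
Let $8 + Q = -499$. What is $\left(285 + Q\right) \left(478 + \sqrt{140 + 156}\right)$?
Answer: $-106116 - 444 \sqrt{74} \approx -1.0994 \cdot 10^{5}$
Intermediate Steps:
$Q = -507$ ($Q = -8 - 499 = -507$)
$\left(285 + Q\right) \left(478 + \sqrt{140 + 156}\right) = \left(285 - 507\right) \left(478 + \sqrt{140 + 156}\right) = - 222 \left(478 + \sqrt{296}\right) = - 222 \left(478 + 2 \sqrt{74}\right) = -106116 - 444 \sqrt{74}$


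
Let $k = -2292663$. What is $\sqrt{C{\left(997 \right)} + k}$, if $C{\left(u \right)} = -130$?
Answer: $i \sqrt{2292793} \approx 1514.2 i$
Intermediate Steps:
$\sqrt{C{\left(997 \right)} + k} = \sqrt{-130 - 2292663} = \sqrt{-2292793} = i \sqrt{2292793}$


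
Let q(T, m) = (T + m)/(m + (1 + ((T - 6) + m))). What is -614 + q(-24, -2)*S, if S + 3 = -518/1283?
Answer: -2373608/3849 ≈ -616.68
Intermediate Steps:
q(T, m) = (T + m)/(-5 + T + 2*m) (q(T, m) = (T + m)/(m + (1 + ((-6 + T) + m))) = (T + m)/(m + (1 + (-6 + T + m))) = (T + m)/(m + (-5 + T + m)) = (T + m)/(-5 + T + 2*m))
S = -4367/1283 (S = -3 - 518/1283 = -4367/1283 ≈ -3.4037)
-614 + q(-24, -2)*S = -614 + ((-24 - 2)/(-5 - 24 + 2*(-2)))*(-4367/1283) = -614 + (-26/(-5 - 24 - 4))*(-4367/1283) = -614 + (-26/(-33))*(-4367/1283) = -614 - 1/33*(-26)*(-4367/1283) = -614 + (26/33)*(-4367/1283) = -614 - 10322/3849 = -2373608/3849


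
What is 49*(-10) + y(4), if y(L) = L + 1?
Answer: -485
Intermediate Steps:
y(L) = 1 + L
49*(-10) + y(4) = 49*(-10) + (1 + 4) = -490 + 5 = -485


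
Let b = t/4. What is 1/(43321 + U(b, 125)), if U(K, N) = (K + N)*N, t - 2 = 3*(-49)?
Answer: 4/217659 ≈ 1.8377e-5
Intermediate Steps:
t = -145 (t = 2 + 3*(-49) = 2 - 147 = -145)
b = -145/4 ≈ -36.250
U(K, N) = N*(K + N)
1/(43321 + U(b, 125)) = 1/(43321 + 125*(-145/4 + 125)) = 1/(43321 + 125*(355/4)) = 1/(43321 + 44375/4) = 1/(217659/4) = 4/217659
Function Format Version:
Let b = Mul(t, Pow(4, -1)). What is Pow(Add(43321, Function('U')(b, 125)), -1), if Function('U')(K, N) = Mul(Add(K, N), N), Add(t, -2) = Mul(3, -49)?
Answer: Rational(4, 217659) ≈ 1.8377e-5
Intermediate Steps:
t = -145 (t = Add(2, Mul(3, -49)) = Add(2, -147) = -145)
b = Rational(-145, 4) (b = Mul(-145, Pow(4, -1)) = Mul(-145, Rational(1, 4)) = Rational(-145, 4) ≈ -36.250)
Function('U')(K, N) = Mul(N, Add(K, N))
Pow(Add(43321, Function('U')(b, 125)), -1) = Pow(Add(43321, Mul(125, Add(Rational(-145, 4), 125))), -1) = Pow(Add(43321, Mul(125, Rational(355, 4))), -1) = Pow(Add(43321, Rational(44375, 4)), -1) = Pow(Rational(217659, 4), -1) = Rational(4, 217659)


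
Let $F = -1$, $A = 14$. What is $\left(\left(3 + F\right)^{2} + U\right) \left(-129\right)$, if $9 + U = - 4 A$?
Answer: $7869$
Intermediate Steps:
$U = -65$ ($U = -9 - 56 = -65$)
$\left(\left(3 + F\right)^{2} + U\right) \left(-129\right) = \left(\left(3 - 1\right)^{2} - 65\right) \left(-129\right) = \left(2^{2} - 65\right) \left(-129\right) = \left(4 - 65\right) \left(-129\right) = \left(-61\right) \left(-129\right) = 7869$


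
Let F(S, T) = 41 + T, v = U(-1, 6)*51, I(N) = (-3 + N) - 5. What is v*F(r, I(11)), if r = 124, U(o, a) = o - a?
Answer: -15708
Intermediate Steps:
I(N) = -8 + N
v = -357 (v = (-1 - 1*6)*51 = (-1 - 6)*51 = -7*51 = -357)
v*F(r, I(11)) = -357*(41 + (-8 + 11)) = -357*(41 + 3) = -357*44 = -15708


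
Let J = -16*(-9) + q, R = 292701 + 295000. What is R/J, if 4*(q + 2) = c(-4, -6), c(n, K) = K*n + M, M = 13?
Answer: 2350804/605 ≈ 3885.6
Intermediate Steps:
R = 587701
c(n, K) = 13 + K*n (c(n, K) = K*n + 13 = 13 + K*n)
q = 29/4 (q = -2 + (13 - 6*(-4))/4 = -2 + (13 + 24)/4 = -2 + (1/4)*37 = -2 + 37/4 = 29/4 ≈ 7.2500)
J = 605/4 (J = -16*(-9) + 29/4 = 144 + 29/4 = 605/4 ≈ 151.25)
R/J = 587701/(605/4) = 587701*(4/605) = 2350804/605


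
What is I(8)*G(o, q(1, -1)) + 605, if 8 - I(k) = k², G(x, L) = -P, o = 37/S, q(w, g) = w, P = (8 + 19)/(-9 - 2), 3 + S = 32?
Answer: 5143/11 ≈ 467.55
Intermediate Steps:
S = 29 (S = -3 + 32 = 29)
P = -27/11 (P = 27/(-11) = 27*(-1/11) = -27/11 ≈ -2.4545)
o = 37/29 ≈ 1.2759
G(x, L) = 27/11 (G(x, L) = -1*(-27/11) = 27/11)
I(k) = 8 - k²
I(8)*G(o, q(1, -1)) + 605 = (8 - 1*8²)*(27/11) + 605 = (8 - 1*64)*(27/11) + 605 = (8 - 64)*(27/11) + 605 = -56*27/11 + 605 = -1512/11 + 605 = 5143/11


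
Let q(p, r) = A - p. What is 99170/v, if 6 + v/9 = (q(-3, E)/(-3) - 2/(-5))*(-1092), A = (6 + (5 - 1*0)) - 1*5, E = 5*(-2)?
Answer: 247925/63747 ≈ 3.8892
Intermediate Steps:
E = -10
A = 6 (A = (6 + (5 + 0)) - 5 = (6 + 5) - 5 = 11 - 5 = 6)
q(p, r) = 6 - p
v = 127494/5 (v = -54 + 9*(((6 - 1*(-3))/(-3) - 2/(-5))*(-1092)) = -54 + 9*(((6 + 3)*(-⅓) - 2*(-⅕))*(-1092)) = -54 + 9*((9*(-⅓) + ⅖)*(-1092)) = -54 + 9*((-3 + ⅖)*(-1092)) = -54 + 9*(-13/5*(-1092)) = -54 + 9*(14196/5) = -54 + 127764/5 = 127494/5 ≈ 25499.)
99170/v = 99170/(127494/5) = 99170*(5/127494) = 247925/63747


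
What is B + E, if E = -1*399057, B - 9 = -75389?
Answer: -474437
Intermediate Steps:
B = -75380 (B = 9 - 75389 = -75380)
E = -399057
B + E = -75380 - 399057 = -474437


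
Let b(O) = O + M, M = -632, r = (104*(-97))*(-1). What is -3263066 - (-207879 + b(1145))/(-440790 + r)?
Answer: -702704629849/215351 ≈ -3.2631e+6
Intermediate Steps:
r = 10088 (r = -10088*(-1) = 10088)
b(O) = -632 + O (b(O) = O - 632 = -632 + O)
-3263066 - (-207879 + b(1145))/(-440790 + r) = -3263066 - (-207879 + (-632 + 1145))/(-440790 + 10088) = -3263066 - (-207879 + 513)/(-430702) = -3263066 - (-207366)*(-1)/430702 = -3263066 - 1*103683/215351 = -3263066 - 103683/215351 = -702704629849/215351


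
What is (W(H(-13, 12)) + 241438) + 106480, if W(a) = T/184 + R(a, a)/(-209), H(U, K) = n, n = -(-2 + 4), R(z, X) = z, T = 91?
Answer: 13379553995/38456 ≈ 3.4792e+5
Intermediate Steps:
n = -2 (n = -1*2 = -2)
H(U, K) = -2
W(a) = 91/184 - a/209 (W(a) = 91/184 + a/(-209) = 91*(1/184) + a*(-1/209) = 91/184 - a/209)
(W(H(-13, 12)) + 241438) + 106480 = ((91/184 - 1/209*(-2)) + 241438) + 106480 = ((91/184 + 2/209) + 241438) + 106480 = (19387/38456 + 241438) + 106480 = 9284759115/38456 + 106480 = 13379553995/38456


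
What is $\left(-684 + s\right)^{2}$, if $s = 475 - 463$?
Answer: $451584$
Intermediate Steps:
$s = 12$
$\left(-684 + s\right)^{2} = \left(-684 + 12\right)^{2} = \left(-672\right)^{2} = 451584$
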